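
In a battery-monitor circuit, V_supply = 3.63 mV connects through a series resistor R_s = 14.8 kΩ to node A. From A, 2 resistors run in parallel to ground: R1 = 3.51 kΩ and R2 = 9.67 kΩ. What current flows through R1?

Combine the parallel branches: R_p = (1/3.51 + 1/9.67)⁻¹ = 2.575 kΩ.
Node voltage V_A = V_supply · R_p/(R_s + R_p) = 3.63 × 0.1482 = 0.5380 mV.
I(R1) = V_A / R1 = 0.5380/3.51 = 0.1533 µA.
(Equivalently: I_total = 0.2089 µA, then current-divider fraction G_k/ΣG = 0.7337.)

I ≈ 0.153 µA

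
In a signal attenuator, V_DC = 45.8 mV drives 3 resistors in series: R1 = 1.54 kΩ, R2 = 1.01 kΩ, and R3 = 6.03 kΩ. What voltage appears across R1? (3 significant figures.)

Series total: ΣR = 1.54 + 1.01 + 6.03 = 8.580 kΩ.
Voltage divider: V = V_DC · (1.540 / 8.580) = 45.8 × 0.1795 = 8.221 mV.

V ≈ 8.22 mV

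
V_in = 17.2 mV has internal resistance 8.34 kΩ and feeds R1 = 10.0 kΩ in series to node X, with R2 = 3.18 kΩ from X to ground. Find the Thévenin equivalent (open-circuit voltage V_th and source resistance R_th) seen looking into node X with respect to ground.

R1' = 8.34 + 10.0 = 18.34 kΩ (source resistance + R1).
Open-circuit (no load on X): V_th = V_in · R2/(R1' + R2) = 17.2 × 3.18/(18.34 + 3.18) = 2.542 mV.
With V_in suppressed (replaced by a short), R_th = R1' ‖ R2 = (18.34 × 3.18)/(18.34 + 3.18) = 2.710 kΩ.

V_th ≈ 2.54 mV, R_th ≈ 2.71 kΩ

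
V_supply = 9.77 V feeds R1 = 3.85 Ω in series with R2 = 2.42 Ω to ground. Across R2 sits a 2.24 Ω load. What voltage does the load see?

R2 ‖ R_L = (2.42 × 2.24)/(2.42 + 2.24) = 1.163 Ω.
Now apply the divider: V_out = 9.77 × 0.2320 = 2.267 V.
(Unloaded it would be 3.77 V; the load pulls it down.)

V_out ≈ 2.27 V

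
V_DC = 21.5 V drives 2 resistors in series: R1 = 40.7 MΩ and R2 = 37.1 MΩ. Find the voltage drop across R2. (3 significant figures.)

V ≈ 10.3 V

Total series resistance ΣR = 40.7 + 37.1 = 77.80 MΩ.
V = V_DC · R/ΣR = 21.5 × 0.4769 = 10.25 V.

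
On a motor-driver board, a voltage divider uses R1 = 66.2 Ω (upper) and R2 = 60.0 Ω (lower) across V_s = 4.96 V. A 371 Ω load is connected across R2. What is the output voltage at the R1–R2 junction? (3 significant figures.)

V_out ≈ 2.17 V

The load sits in parallel with R2, giving an effective lower resistance R2' = R2·R_L/(R2+R_L) = 51.65 Ω.
Now apply the divider: V_out = 4.96 × 0.4383 = 2.174 V.
(Unloaded it would be 2.36 V; the load pulls it down.)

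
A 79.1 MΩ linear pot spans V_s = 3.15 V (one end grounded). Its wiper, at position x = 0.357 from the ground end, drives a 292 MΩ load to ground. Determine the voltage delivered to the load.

V_out ≈ 1.06 V

Lower segment x·R_p = 28.24 MΩ; upper segment (1−x)·R_p = 50.86 MΩ.
R_L loads the lower segment: effective lower R = 25.75 MΩ.
Loaded-divider output: V_out = 3.15 × 0.3361 = 1.059 V.
(Unloaded: V_out = x·V_s = 1.12 V.)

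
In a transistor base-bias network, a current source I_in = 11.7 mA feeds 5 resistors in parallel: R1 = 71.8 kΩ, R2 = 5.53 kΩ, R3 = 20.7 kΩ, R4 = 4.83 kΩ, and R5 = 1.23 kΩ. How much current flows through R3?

Conductances: ΣG = 1/71.8 + 1/5.53 + 1/20.7 + 1/4.83 + 1/1.23 = 1.263 (1/kΩ).
R3 takes the fraction G_k/ΣG = 0.04831/1.263 = 0.03825, so I = 11.7 × 0.03825 = 0.4475 mA.

I ≈ 0.447 mA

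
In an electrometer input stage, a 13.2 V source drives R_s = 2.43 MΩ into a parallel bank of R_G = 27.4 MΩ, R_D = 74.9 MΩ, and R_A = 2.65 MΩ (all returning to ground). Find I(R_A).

I ≈ 2.44 µA

Parallel bank: R_p = 1/(1/27.4 + 1/74.9 + 1/2.65) = 2.341 MΩ.
V_A = 13.2 × 2.341/4.771 = 6.477 V.
I(R_A) = V_A / R_A = 6.477/2.65 = 2.444 µA.
(Check via current divider: I_total = 2.767 µA; share G_k/ΣG = 0.8833 → same result.)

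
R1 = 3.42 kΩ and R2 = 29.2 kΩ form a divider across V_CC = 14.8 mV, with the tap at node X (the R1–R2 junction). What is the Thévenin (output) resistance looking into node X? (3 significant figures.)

R_th ≈ 3.06 kΩ

Looking into X with the source shorted: R_th = R1·R2/(R1+R2) = 3.420 × 29.2/32.62 = 3.061 kΩ.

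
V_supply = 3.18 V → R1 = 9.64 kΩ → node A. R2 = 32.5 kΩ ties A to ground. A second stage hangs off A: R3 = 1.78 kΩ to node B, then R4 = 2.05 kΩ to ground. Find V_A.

Looking into the second stage from A: R3 + R4 = 3.830 kΩ appears in parallel with R2.
Effective lower resistance at A: R2 ‖ 3.830 = 3.426 kΩ.
V_A = 3.18 × 3.426/(9.64 + 3.426) = 0.8339 V.

V_A ≈ 0.834 V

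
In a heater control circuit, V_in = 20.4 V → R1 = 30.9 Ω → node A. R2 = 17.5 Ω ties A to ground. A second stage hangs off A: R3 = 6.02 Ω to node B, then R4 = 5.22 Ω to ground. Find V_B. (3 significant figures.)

V_B ≈ 1.72 V

Looking into the second stage from A: R3 + R4 = 11.24 Ω appears in parallel with R2.
Effective lower resistance at A: R2 ‖ 11.24 = 6.844 Ω.
V_A = 20.4 × 6.844/(30.9 + 6.844) = 3.699 V.
Stage 2 is unloaded, so V_B = V_A · R4/(R3+R4) = 3.699 × 5.22/11.24 = 1.718 V.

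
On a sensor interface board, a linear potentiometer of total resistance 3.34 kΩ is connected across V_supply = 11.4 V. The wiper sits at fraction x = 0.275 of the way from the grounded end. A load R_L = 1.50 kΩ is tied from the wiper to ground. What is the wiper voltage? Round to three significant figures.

V_out ≈ 2.17 V

The pot divides into 2.421 kΩ above the wiper and 0.9185 kΩ below.
Lower segment in parallel with the load: 0.9185 ‖ 1.50 = 0.5697 kΩ.
Loaded-divider output: V_out = 11.4 × 0.1905 = 2.171 V.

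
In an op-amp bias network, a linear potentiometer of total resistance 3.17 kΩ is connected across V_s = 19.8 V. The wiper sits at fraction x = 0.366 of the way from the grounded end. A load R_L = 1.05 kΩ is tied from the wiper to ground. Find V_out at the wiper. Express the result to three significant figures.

V_out ≈ 4.26 V

Split the track: R_lower = x·R_p = 1.160 kΩ, R_upper = (1−x)·R_p = 2.010 kΩ.
R_L loads the lower segment: effective lower R = 0.5512 kΩ.
Then V_out = V_s · 0.5512/(2.010 + 0.5512) = 4.261 V.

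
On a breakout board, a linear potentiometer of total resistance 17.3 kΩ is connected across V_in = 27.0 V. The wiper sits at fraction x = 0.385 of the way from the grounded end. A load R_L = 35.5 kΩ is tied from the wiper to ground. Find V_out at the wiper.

V_out ≈ 9.32 V

The pot divides into 10.64 kΩ above the wiper and 6.661 kΩ below.
Lower segment in parallel with the load: 6.661 ‖ 35.5 = 5.608 kΩ.
V_out = 27.0 × 5.608/(10.64 + 5.608) = 9.320 V.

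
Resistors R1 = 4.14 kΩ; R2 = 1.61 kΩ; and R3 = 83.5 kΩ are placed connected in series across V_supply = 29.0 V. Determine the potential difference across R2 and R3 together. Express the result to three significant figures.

Series total: ΣR = 4.14 + 1.61 + 83.5 = 89.25 kΩ.
R_{R2..R3} = 1.61 + 83.5 = 85.11 kΩ.
Voltage divider: V = V_supply · (85.11 / 89.25) = 29.0 × 0.9536 = 27.65 V.

V ≈ 27.7 V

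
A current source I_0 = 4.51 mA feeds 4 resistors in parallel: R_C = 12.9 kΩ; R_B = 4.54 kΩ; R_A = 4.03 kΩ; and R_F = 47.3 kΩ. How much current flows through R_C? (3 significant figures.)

Total conductance ΣG = 1/12.9 + 1/4.54 + 1/4.03 + 1/47.3 = 0.5671 (units of 1/kΩ).
Current divider: I(R_C) = I_0 · G_k/ΣG = 4.51 × (0.07752/0.5671) = 4.51 × 0.1367 = 0.6165 mA.

I ≈ 0.617 mA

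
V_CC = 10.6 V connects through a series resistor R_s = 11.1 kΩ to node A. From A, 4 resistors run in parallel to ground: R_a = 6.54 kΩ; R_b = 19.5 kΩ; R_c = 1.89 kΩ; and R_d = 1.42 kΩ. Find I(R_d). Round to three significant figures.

Combine the parallel branches: R_p = (1/6.54 + 1/19.5 + 1/1.89 + 1/1.42)⁻¹ = 0.6956 kΩ.
V_A = 10.6 × 0.6956/11.80 = 0.6251 V.
I(R_d) = V_A / R_d = 0.6251/1.42 = 0.4402 mA.
(Check via current divider: I_total = 0.8986 mA; share G_k/ΣG = 0.4899 → same result.)

I ≈ 0.440 mA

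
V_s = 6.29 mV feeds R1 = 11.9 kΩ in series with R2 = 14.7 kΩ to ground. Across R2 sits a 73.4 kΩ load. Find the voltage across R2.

First combine the lower leg with the load: R2 ‖ R_L = 12.25 kΩ.
Now apply the divider: V_out = 6.29 × 0.5072 = 3.190 mV.

V_out ≈ 3.19 mV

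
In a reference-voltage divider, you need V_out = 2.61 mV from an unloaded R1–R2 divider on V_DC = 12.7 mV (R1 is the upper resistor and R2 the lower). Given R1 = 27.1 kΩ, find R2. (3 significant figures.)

The divider ratio is R2/(R1+R2) = 2.61/12.7 = 0.2055.
Rearranging, R2 = R1·k/(1−k) = 27.1 × 0.2587 = 7.010 kΩ.

R2 ≈ 7.01 kΩ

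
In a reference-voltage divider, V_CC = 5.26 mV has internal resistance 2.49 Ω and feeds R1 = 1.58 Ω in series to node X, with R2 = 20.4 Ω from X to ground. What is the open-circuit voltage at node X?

R1' = 2.49 + 1.58 = 4.070 Ω (source resistance + R1).
V_th is the unloaded tap voltage: V_CC · R2/(R1'+R2) = 5.26 × 0.8337 = 4.385 mV.

V_th ≈ 4.39 mV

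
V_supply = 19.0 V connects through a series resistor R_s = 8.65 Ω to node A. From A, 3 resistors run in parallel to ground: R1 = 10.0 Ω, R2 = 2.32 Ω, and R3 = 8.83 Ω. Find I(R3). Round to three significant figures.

I ≈ 0.327 A

Parallel bank: R_p = 1/(1/10.0 + 1/2.32 + 1/8.83) = 1.552 Ω.
V_A = 19.0 × 1.552/10.20 = 2.891 V.
Branch current I = V_A/R3 = 2.891/8.83 = 0.3274 A.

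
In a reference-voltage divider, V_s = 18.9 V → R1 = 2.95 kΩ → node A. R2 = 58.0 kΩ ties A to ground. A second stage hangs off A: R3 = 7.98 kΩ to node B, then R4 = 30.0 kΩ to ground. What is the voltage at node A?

Looking into the second stage from A: R3 + R4 = 37.98 kΩ appears in parallel with R2.
R2 ‖ (R3+R4) = 22.95 kΩ.
V_A = 18.9 × 22.95/(2.95 + 22.95) = 16.75 V.

V_A ≈ 16.7 V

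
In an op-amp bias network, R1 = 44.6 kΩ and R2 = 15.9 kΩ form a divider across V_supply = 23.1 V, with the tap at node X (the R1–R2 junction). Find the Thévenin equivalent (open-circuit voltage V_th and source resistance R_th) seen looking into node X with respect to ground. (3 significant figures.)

V_th ≈ 6.07 V, R_th ≈ 11.7 kΩ

Open-circuit (no load on X): V_th = V_supply · R2/(R1 + R2) = 23.1 × 15.9/(44.60 + 15.9) = 6.071 V.
With V_supply suppressed (replaced by a short), R_th = R1 ‖ R2 = (44.60 × 15.9)/(44.60 + 15.9) = 11.72 kΩ.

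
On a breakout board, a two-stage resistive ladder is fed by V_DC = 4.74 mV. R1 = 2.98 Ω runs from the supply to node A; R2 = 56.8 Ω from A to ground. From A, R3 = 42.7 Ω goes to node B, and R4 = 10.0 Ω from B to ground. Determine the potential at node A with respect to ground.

V_A ≈ 4.27 mV

The second stage (R3 + R4 = 52.70 Ω) loads node A in parallel with R2.
Effective lower resistance at A: R2 ‖ 52.70 = 27.34 Ω.
V_A = 4.74 × 27.34/(2.98 + 27.34) = 4.274 mV.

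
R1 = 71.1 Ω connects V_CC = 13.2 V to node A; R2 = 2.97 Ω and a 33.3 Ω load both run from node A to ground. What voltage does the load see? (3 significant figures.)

R2 ‖ R_L = (2.97 × 33.3)/(2.97 + 33.3) = 2.727 Ω.
Voltage divider with the loaded lower leg: V_out = 13.2 × 2.727/(71.1 + 2.727) = 13.2 × 0.03694 = 0.4875 V.
(Unloaded it would be 0.529 V; the load pulls it down.)

V_out ≈ 0.488 V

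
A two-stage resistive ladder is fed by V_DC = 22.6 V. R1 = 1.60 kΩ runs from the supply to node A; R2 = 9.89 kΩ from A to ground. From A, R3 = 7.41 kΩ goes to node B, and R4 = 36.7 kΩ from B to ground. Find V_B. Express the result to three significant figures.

V_B ≈ 15.7 V

Node A sees R2 in parallel with the series input of stage 2, R3 + R4 = 44.11 kΩ.
R2 ‖ (R3+R4) = 8.079 kΩ.
V_A = 22.6 × 8.079/(1.60 + 8.079) = 18.86 V.
Then the unloaded second divider: V_B = V_A × R4/(R3+R4) = 18.86 × 0.8320 = 15.70 V.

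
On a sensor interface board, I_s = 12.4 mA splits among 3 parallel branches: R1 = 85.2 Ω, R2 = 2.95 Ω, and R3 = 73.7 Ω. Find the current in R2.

I ≈ 11.5 mA

ΣG = 1/85.2 + 1/2.95 + 1/73.7 = 0.3643.
By the current-divider rule, I = I_s · G_k/ΣG = 12.4 × 0.9305 = 11.54 mA.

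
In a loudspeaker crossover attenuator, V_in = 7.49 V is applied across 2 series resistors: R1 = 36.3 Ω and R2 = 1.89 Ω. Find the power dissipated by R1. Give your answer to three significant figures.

ΣR = 38.19 Ω → I = 7.49/38.19 = 0.1961 A.
P(R1) = I²·R1 = (0.1961)² × 36.3 = 1.396 W.

P ≈ 1.40 W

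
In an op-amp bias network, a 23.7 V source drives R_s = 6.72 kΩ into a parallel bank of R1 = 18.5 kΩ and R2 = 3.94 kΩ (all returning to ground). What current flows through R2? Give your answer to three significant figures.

Parallel bank: R_p = 1/(1/18.5 + 1/3.94) = 3.248 kΩ.
V_A = 23.7 × 3.248/9.968 = 7.723 V.
I(R2) = V_A / R2 = 7.723/3.94 = 1.960 mA.
(Check via current divider: I_total = 2.378 mA; share G_k/ΣG = 0.8244 → same result.)

I ≈ 1.96 mA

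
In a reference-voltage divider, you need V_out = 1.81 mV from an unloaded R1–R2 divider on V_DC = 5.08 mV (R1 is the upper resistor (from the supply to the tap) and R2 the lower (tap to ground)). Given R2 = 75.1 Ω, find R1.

V_out/V_DC = R2/(R1+R2) = 0.3563.
R1 = R2·(1/k − 1) = 75.1 × 1.807 = 135.7 Ω.

R1 ≈ 136 Ω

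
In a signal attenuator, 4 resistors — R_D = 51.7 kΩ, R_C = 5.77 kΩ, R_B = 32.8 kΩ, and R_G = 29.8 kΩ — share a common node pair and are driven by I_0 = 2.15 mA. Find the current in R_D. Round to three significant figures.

I ≈ 0.162 mA

Total conductance ΣG = 1/51.7 + 1/5.77 + 1/32.8 + 1/29.8 = 0.2567 (units of 1/kΩ).
R_D takes the fraction G_k/ΣG = 0.01934/0.2567 = 0.07535, so I = 2.15 × 0.07535 = 0.1620 mA.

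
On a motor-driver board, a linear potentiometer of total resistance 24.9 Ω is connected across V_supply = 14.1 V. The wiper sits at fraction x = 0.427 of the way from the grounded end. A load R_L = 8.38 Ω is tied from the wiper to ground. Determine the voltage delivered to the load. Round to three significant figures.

V_out ≈ 3.49 V

Lower segment x·R_p = 10.63 Ω; upper segment (1−x)·R_p = 14.27 Ω.
Lower segment in parallel with the load: 10.63 ‖ 8.38 = 4.686 Ω.
Then V_out = V_supply · 4.686/(14.27 + 4.686) = 3.486 V.
(Unloaded: V_out = x·V_supply = 6.02 V.)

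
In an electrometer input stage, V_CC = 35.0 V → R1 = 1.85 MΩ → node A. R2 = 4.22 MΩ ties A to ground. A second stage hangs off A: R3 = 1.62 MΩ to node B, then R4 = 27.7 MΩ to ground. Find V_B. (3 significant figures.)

V_B ≈ 22.0 V

The second stage (R3 + R4 = 29.32 MΩ) loads node A in parallel with R2.
Effective lower resistance at A: R2 ‖ 29.32 = 3.689 MΩ.
First divider: V_A = V_CC · 3.689/(1.85 + 3.689) = 23.31 V.
Then the unloaded second divider: V_B = V_A × R4/(R3+R4) = 23.31 × 0.9447 = 22.02 V.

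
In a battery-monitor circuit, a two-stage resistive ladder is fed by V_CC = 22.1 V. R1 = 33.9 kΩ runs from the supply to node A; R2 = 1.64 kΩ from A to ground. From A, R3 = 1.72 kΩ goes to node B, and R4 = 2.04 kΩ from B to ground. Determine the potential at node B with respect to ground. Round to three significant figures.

V_B ≈ 0.391 V

Looking into the second stage from A: R3 + R4 = 3.760 kΩ appears in parallel with R2.
R2 ‖ (R3+R4) = 1.142 kΩ.
First divider: V_A = V_CC · 1.142/(33.9 + 1.142) = 0.7202 V.
V_B = V_A × 0.5426 = 0.3907 V.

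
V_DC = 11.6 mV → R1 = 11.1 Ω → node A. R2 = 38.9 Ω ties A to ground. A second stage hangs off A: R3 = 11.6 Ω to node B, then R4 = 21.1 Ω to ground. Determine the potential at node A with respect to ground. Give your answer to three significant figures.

V_A ≈ 7.14 mV

Node A sees R2 in parallel with the series input of stage 2, R3 + R4 = 32.70 Ω.
Effective lower resistance at A: R2 ‖ 32.70 = 17.77 Ω.
So V_A = 11.6 × 0.6155 = 7.139 mV.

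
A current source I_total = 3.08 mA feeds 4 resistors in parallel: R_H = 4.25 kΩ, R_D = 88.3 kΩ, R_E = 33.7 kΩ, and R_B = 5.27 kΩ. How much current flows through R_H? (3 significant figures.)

Total conductance ΣG = 1/4.25 + 1/88.3 + 1/33.7 + 1/5.27 = 0.4660 (units of 1/kΩ).
R_H takes the fraction G_k/ΣG = 0.2353/0.4660 = 0.5049, so I = 3.08 × 0.5049 = 1.555 mA.

I ≈ 1.56 mA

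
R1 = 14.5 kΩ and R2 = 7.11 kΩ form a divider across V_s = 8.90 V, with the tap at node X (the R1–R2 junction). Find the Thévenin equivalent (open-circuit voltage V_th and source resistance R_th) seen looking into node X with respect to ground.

With X open, the divider is unloaded: V_th = 8.90 × 7.11/21.61 = 2.928 V.
Looking into X with the source shorted: R_th = R1·R2/(R1+R2) = 14.50 × 7.11/21.61 = 4.771 kΩ.

V_th ≈ 2.93 V, R_th ≈ 4.77 kΩ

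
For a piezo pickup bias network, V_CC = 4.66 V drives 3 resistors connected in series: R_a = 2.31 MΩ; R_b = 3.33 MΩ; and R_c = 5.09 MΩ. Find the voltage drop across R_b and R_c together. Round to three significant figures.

Total series resistance ΣR = 2.31 + 3.33 + 5.09 = 10.73 MΩ.
R_{R_b..R_c} = 3.33 + 5.09 = 8.420 MΩ.
By the voltage-divider rule, V = 4.66 × 8.420/10.73 = 3.657 V.

V ≈ 3.66 V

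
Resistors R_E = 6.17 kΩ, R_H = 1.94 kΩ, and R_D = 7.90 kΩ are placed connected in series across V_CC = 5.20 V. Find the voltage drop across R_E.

Total series resistance ΣR = 6.17 + 1.94 + 7.90 = 16.01 kΩ.
Voltage divider: V = V_CC · (6.170 / 16.01) = 5.20 × 0.3854 = 2.004 V.

V ≈ 2.00 V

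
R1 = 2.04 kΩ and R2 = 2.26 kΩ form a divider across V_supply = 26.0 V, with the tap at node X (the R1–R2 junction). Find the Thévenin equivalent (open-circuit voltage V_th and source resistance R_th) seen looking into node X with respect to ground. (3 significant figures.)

With X open, the divider is unloaded: V_th = 26.0 × 2.26/4.300 = 13.67 V.
Zeroing V_supply shorts the top of R1 to ground, so R_th = R1 ‖ R2 = 1.072 kΩ.

V_th ≈ 13.7 V, R_th ≈ 1.07 kΩ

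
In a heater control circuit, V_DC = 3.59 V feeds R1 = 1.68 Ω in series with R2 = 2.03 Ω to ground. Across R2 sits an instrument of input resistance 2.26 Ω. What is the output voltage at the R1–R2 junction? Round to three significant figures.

V_out ≈ 1.40 V

The load sits in parallel with R2, giving an effective lower resistance R2' = R2·R_L/(R2+R_L) = 1.069 Ω.
Now apply the divider: V_out = 3.59 × 0.3890 = 1.396 V.
(Unloaded it would be 1.96 V; the load pulls it down.)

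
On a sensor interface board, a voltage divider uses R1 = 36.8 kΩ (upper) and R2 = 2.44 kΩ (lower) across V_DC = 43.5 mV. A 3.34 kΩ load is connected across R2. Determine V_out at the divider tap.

The load sits in parallel with R2, giving an effective lower resistance R2' = R2·R_L/(R2+R_L) = 1.410 kΩ.
Then V_out = V_DC · R2'/(R1 + R2') = 43.5 × 1.410/38.21 = 1.605 mV.

V_out ≈ 1.61 mV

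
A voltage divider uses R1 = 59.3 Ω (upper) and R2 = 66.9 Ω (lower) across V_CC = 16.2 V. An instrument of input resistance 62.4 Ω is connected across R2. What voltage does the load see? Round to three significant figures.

The load sits in parallel with R2, giving an effective lower resistance R2' = R2·R_L/(R2+R_L) = 32.29 Ω.
Now apply the divider: V_out = 16.2 × 0.3525 = 5.711 V.

V_out ≈ 5.71 V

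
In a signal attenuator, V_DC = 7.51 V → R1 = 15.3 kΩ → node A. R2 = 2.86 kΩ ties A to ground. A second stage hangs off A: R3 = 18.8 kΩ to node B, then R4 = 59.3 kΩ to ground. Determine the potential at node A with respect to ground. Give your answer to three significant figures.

V_A ≈ 1.15 V

The second stage (R3 + R4 = 78.10 kΩ) loads node A in parallel with R2.
R2 ‖ (R3+R4) = 2.759 kΩ.
So V_A = 7.51 × 0.1528 = 1.147 V.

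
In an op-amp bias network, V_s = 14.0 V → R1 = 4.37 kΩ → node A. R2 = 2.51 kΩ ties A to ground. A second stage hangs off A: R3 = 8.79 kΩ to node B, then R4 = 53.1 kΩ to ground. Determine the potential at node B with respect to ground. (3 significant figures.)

V_B ≈ 4.27 V

Node A sees R2 in parallel with the series input of stage 2, R3 + R4 = 61.89 kΩ.
Effective lower resistance at A: R2 ‖ 61.89 = 2.412 kΩ.
First divider: V_A = V_s · 2.412/(4.37 + 2.412) = 4.979 V.
Stage 2 is unloaded, so V_B = V_A · R4/(R3+R4) = 4.979 × 53.1/61.89 = 4.272 V.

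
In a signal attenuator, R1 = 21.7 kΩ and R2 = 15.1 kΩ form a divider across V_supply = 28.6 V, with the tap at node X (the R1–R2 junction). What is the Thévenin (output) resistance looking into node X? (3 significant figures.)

Looking into X with the source shorted: R_th = R1·R2/(R1+R2) = 21.70 × 15.1/36.80 = 8.904 kΩ.

R_th ≈ 8.90 kΩ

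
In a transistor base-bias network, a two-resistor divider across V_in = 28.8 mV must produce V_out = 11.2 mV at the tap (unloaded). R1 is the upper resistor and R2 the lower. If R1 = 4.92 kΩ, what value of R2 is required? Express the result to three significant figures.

R2 ≈ 3.13 kΩ

Required fraction k = V_out/V_in = 0.3889.
So R2 = R1 · V_out/(V_in − V_out) = 4.92 × 11.2/(28.8 − 11.2) = 4.92 × 0.6364 = 3.131 kΩ.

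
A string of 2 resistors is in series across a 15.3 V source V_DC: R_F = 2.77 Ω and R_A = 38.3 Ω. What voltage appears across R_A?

Series total: ΣR = 2.77 + 38.3 = 41.07 Ω.
Voltage divider: V = V_DC · (38.30 / 41.07) = 15.3 × 0.9326 = 14.27 V.

V ≈ 14.3 V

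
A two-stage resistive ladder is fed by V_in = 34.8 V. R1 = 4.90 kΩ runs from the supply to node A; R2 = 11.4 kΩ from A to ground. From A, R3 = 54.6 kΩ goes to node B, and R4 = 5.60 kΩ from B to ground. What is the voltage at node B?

V_B ≈ 2.14 V

Node A sees R2 in parallel with the series input of stage 2, R3 + R4 = 60.20 kΩ.
R2 ‖ (R3+R4) = 9.585 kΩ.
First divider: V_A = V_in · 9.585/(4.90 + 9.585) = 23.03 V.
Then the unloaded second divider: V_B = V_A × R4/(R3+R4) = 23.03 × 0.09302 = 2.142 V.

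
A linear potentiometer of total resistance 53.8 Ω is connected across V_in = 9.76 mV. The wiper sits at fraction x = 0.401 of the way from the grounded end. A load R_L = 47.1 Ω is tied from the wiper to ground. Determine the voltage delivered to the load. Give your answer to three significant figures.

V_out ≈ 3.07 mV

Split the track: R_lower = x·R_p = 21.57 Ω, R_upper = (1−x)·R_p = 32.23 Ω.
Lower segment in parallel with the load: 21.57 ‖ 47.1 = 14.80 Ω.
V_out = 9.76 × 14.80/(32.23 + 14.80) = 3.071 mV.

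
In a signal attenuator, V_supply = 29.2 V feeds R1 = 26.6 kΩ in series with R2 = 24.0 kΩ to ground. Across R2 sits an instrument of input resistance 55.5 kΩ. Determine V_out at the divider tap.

First combine the lower leg with the load: R2 ‖ R_L = 16.75 kΩ.
Voltage divider with the loaded lower leg: V_out = 29.2 × 16.75/(26.6 + 16.75) = 29.2 × 0.3865 = 11.28 V.
(Unloaded it would be 13.8 V; the load pulls it down.)

V_out ≈ 11.3 V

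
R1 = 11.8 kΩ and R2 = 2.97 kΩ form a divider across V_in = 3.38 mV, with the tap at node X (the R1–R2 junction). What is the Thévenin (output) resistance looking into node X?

R_th ≈ 2.37 kΩ

Zeroing V_in shorts the top of R1 to ground, so R_th = R1 ‖ R2 = 2.373 kΩ.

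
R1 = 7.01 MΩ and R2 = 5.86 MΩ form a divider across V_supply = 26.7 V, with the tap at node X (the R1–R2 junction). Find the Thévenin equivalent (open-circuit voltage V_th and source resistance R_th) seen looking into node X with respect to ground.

V_th is the unloaded tap voltage: V_supply · R2/(R1+R2) = 26.7 × 0.4553 = 12.16 V.
With V_supply suppressed (replaced by a short), R_th = R1 ‖ R2 = (7.010 × 5.86)/(7.010 + 5.86) = 3.192 MΩ.

V_th ≈ 12.2 V, R_th ≈ 3.19 MΩ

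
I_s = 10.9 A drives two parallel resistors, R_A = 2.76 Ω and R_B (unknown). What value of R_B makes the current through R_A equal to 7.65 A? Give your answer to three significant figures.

The fraction through R_A equals R_B/(R_A+R_B).
7.65/10.9 = R_B/(R_A + R_B) → R_B = R_A · (0.7018)/(1 − 0.7018) = 2.76 × 2.354 = 6.497 Ω.

R_B ≈ 6.50 Ω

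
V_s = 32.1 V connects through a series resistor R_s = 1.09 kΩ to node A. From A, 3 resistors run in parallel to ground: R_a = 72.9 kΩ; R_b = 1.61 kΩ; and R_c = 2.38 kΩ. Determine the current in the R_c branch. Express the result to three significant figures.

Combine the parallel branches: R_p = (1/72.9 + 1/1.61 + 1/2.38)⁻¹ = 0.9479 kΩ.
V_A by voltage divider: V_A = 32.1 × 0.9479/(1.09 + 0.9479) = 14.93 V.
I(R_c) = V_A / R_c = 14.93/2.38 = 6.273 mA.

I ≈ 6.27 mA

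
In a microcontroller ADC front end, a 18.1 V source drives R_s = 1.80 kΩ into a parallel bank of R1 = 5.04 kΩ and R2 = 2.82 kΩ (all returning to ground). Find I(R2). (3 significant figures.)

I ≈ 3.22 mA

Parallel bank: R_p = 1/(1/5.04 + 1/2.82) = 1.808 kΩ.
Node voltage V_A = V_in · R_p/(R_s + R_p) = 18.1 × 0.5011 = 9.071 V.
I(R2) = V_A / R2 = 9.071/2.82 = 3.217 mA.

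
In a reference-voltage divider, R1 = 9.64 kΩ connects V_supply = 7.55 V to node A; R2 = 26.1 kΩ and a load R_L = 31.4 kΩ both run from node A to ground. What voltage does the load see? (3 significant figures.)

The load sits in parallel with R2, giving an effective lower resistance R2' = R2·R_L/(R2+R_L) = 14.25 kΩ.
Then V_out = V_supply · R2'/(R1 + R2') = 7.55 × 14.25/23.89 = 4.504 V.
(Unloaded it would be 5.51 V; the load pulls it down.)

V_out ≈ 4.50 V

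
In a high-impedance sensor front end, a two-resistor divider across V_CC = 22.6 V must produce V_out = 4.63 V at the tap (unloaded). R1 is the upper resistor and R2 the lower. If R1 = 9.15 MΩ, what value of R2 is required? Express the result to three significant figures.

R2 ≈ 2.36 MΩ

Required fraction k = V_out/V_CC = 0.2049.
Rearranging, R2 = R1·k/(1−k) = 9.15 × 0.2577 = 2.358 MΩ.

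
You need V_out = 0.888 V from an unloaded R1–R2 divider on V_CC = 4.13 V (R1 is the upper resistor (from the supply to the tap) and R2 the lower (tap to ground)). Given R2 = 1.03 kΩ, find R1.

V_out/V_CC = R2/(R1+R2) = 0.2150.
R1 = R2·(1/k − 1) = 1.03 × 3.651 = 3.760 kΩ.

R1 ≈ 3.76 kΩ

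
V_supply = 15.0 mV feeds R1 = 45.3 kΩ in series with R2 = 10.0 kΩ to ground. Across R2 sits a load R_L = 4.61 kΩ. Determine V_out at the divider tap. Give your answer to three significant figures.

V_out ≈ 0.977 mV

First combine the lower leg with the load: R2 ‖ R_L = 3.155 kΩ.
Now apply the divider: V_out = 15.0 × 0.06512 = 0.9768 mV.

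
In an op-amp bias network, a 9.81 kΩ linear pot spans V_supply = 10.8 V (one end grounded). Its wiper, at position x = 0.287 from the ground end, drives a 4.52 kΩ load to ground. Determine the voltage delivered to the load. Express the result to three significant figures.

Split the track: R_lower = x·R_p = 2.815 kΩ, R_upper = (1−x)·R_p = 6.995 kΩ.
R_L loads the lower segment: effective lower R = 1.735 kΩ.
V_out = 10.8 × 1.735/(6.995 + 1.735) = 2.146 V.

V_out ≈ 2.15 V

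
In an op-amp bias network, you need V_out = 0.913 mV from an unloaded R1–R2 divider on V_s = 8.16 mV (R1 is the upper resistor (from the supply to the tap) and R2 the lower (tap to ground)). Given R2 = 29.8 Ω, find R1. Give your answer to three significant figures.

R1 ≈ 237 Ω

The divider ratio is R2/(R1+R2) = 0.913/8.16 = 0.1119.
Rearranging, R1 = R2·(1−k)/k = 29.8 × 7.938 = 236.5 Ω.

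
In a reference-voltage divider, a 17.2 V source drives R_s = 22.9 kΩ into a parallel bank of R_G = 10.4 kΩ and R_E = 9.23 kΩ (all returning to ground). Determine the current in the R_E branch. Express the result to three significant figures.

I ≈ 0.328 mA

Parallel bank: R_p = 1/(1/10.4 + 1/9.23) = 4.890 kΩ.
Node voltage V_A = V_in · R_p/(R_s + R_p) = 17.2 × 0.1760 = 3.027 V.
Branch current I = V_A/R_E = 3.027/9.23 = 0.3279 mA.
(Check via current divider: I_total = 0.6189 mA; share G_k/ΣG = 0.5298 → same result.)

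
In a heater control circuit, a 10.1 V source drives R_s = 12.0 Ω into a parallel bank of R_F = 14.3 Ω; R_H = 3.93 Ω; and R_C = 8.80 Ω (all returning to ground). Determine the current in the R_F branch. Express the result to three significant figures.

Parallel bank: R_p = 1/(1/14.3 + 1/3.93 + 1/8.80) = 2.283 Ω.
V_A = 10.1 × 2.283/14.28 = 1.614 V.
Branch current I = V_A/R_F = 1.614/14.3 = 0.1129 A.
(Check via current divider: I_total = 0.7071 A; share G_k/ΣG = 0.1597 → same result.)

I ≈ 0.113 A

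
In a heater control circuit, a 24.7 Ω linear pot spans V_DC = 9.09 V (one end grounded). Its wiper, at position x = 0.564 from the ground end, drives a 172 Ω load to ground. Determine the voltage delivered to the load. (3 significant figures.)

The pot divides into 10.77 Ω above the wiper and 13.93 Ω below.
Lower segment in parallel with the load: 13.93 ‖ 172 = 12.89 Ω.
V_out = 9.09 × 12.89/(10.77 + 12.89) = 4.952 V.

V_out ≈ 4.95 V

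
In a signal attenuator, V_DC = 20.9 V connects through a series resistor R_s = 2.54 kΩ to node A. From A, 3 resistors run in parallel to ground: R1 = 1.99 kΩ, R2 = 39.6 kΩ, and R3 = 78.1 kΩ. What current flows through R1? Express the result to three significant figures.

Combine the parallel branches: R_p = (1/1.99 + 1/39.6 + 1/78.1)⁻¹ = 1.850 kΩ.
V_A = 20.9 × 1.850/4.390 = 8.807 V.
I(R1) = V_A / R1 = 8.807/1.99 = 4.426 mA.

I ≈ 4.43 mA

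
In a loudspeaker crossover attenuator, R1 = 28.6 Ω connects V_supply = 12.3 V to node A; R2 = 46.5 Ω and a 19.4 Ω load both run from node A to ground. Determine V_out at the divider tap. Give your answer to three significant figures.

V_out ≈ 3.98 V

R2 ‖ R_L = (46.5 × 19.4)/(46.5 + 19.4) = 13.69 Ω.
Now apply the divider: V_out = 12.3 × 0.3237 = 3.982 V.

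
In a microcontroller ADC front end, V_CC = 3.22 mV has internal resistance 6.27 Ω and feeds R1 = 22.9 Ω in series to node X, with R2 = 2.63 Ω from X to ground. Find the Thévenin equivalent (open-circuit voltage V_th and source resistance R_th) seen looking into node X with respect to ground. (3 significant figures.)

R1' = 6.27 + 22.9 = 29.17 Ω (source resistance + R1).
V_th is the unloaded tap voltage: V_CC · R2/(R1'+R2) = 3.22 × 0.08270 = 0.2663 mV.
With V_CC suppressed (replaced by a short), R_th = R1' ‖ R2 = (29.17 × 2.63)/(29.17 + 2.63) = 2.412 Ω.

V_th ≈ 0.266 mV, R_th ≈ 2.41 Ω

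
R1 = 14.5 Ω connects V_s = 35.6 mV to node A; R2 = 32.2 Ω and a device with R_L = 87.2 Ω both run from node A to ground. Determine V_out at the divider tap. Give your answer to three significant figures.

First combine the lower leg with the load: R2 ‖ R_L = 23.52 Ω.
Voltage divider with the loaded lower leg: V_out = 35.6 × 23.52/(14.5 + 23.52) = 35.6 × 0.6186 = 22.02 mV.

V_out ≈ 22.0 mV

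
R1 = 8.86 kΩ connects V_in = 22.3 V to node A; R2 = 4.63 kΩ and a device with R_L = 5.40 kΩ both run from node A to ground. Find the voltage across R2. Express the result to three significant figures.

First combine the lower leg with the load: R2 ‖ R_L = 2.493 kΩ.
Then V_out = V_in · R2'/(R1 + R2') = 22.3 × 2.493/11.35 = 4.896 V.

V_out ≈ 4.90 V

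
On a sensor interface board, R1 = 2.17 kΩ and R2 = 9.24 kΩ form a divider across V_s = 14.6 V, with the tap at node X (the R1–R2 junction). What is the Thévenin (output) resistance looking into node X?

Looking into X with the source shorted: R_th = R1·R2/(R1+R2) = 2.170 × 9.24/11.41 = 1.757 kΩ.

R_th ≈ 1.76 kΩ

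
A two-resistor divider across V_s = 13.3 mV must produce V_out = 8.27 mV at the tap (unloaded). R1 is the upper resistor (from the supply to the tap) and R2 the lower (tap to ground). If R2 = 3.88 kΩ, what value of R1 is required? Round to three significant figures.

R1 ≈ 2.36 kΩ

V_out/V_s = R2/(R1+R2) = 0.6218.
So R1 = R2 · (V_s/V_out − 1) = 3.88 × (13.3/8.27 − 1) = 3.88 × 0.6082 = 2.360 kΩ.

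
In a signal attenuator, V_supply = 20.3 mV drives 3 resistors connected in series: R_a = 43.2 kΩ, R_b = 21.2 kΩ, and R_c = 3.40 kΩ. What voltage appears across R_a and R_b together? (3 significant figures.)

Series total: ΣR = 43.2 + 21.2 + 3.40 = 67.80 kΩ.
R_{R_a..R_b} = 43.2 + 21.2 = 64.40 kΩ.
Voltage divider: V = V_supply · (64.40 / 67.80) = 20.3 × 0.9499 = 19.28 mV.

V ≈ 19.3 mV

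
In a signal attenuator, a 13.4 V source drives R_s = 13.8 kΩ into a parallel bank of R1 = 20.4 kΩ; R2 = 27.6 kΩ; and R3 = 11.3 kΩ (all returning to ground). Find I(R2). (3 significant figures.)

Equivalent of the parallel group: R_p = 5.755 kΩ.
V_A by voltage divider: V_A = 13.4 × 5.755/(13.8 + 5.755) = 3.944 V.
I(R2) = V_A / R2 = 3.944/27.6 = 0.1429 mA.

I ≈ 0.143 mA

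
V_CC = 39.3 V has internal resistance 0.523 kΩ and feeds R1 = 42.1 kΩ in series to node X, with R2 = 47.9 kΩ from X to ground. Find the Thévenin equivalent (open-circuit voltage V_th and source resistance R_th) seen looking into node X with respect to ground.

V_th ≈ 20.8 V, R_th ≈ 22.6 kΩ

R1' = 0.523 + 42.1 = 42.62 kΩ (source resistance + R1).
With X open, the divider is unloaded: V_th = 39.3 × 47.9/90.52 = 20.80 V.
With V_CC suppressed (replaced by a short), R_th = R1' ‖ R2 = (42.62 × 47.9)/(42.62 + 47.9) = 22.55 kΩ.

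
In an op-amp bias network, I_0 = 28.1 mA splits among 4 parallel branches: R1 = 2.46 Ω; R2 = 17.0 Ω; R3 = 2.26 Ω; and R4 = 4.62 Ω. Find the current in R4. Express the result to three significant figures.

Total conductance ΣG = 1/2.46 + 1/17.0 + 1/2.26 + 1/4.62 = 1.124 (units of 1/Ω).
Current divider: I(R4) = I_0 · G_k/ΣG = 28.1 × (0.2165/1.124) = 28.1 × 0.1925 = 5.410 mA.

I ≈ 5.41 mA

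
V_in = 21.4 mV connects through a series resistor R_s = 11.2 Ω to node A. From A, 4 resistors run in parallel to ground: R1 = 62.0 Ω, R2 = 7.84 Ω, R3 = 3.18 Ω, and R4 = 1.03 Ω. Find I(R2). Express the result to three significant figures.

I ≈ 0.161 mA

Parallel bank: R_p = 1/(1/62.0 + 1/7.84 + 1/3.18 + 1/1.03) = 0.6998 Ω.
V_A = 21.4 × 0.6998/11.90 = 1.258 mV.
I(R2) = V_A / R2 = 1.258/7.84 = 0.1605 mA.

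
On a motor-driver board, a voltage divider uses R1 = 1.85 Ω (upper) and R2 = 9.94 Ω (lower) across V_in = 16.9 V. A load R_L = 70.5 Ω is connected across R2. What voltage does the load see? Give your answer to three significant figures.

V_out ≈ 13.9 V

The load sits in parallel with R2, giving an effective lower resistance R2' = R2·R_L/(R2+R_L) = 8.712 Ω.
Voltage divider with the loaded lower leg: V_out = 16.9 × 8.712/(1.85 + 8.712) = 16.9 × 0.8248 = 13.94 V.
(Unloaded it would be 14.2 V; the load pulls it down.)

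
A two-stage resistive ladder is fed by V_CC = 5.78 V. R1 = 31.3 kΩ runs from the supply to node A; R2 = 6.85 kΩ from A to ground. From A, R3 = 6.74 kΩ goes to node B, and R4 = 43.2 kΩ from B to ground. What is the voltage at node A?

V_A ≈ 0.933 V

Node A sees R2 in parallel with the series input of stage 2, R3 + R4 = 49.94 kΩ.
Effective lower resistance at A: R2 ‖ 49.94 = 6.024 kΩ.
V_A = 5.78 × 6.024/(31.3 + 6.024) = 0.9328 V.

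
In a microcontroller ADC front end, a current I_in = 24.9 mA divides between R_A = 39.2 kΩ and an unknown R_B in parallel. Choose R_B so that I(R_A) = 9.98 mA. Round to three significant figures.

R_B ≈ 26.2 kΩ

In a two-way split, I_A/I_in = R_B/(R_A + R_B).
9.98/24.9 = R_B/(R_A + R_B) → R_B = R_A · (0.4008)/(1 − 0.4008) = 39.2 × 0.6689 = 26.22 kΩ.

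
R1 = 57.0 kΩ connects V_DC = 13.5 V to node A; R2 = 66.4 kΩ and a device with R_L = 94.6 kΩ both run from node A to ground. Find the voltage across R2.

First combine the lower leg with the load: R2 ‖ R_L = 39.02 kΩ.
Now apply the divider: V_out = 13.5 × 0.4063 = 5.486 V.

V_out ≈ 5.49 V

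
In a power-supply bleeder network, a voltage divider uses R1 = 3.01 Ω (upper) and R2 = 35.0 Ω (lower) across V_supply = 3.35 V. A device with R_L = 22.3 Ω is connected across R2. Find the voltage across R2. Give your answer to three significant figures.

R2 ‖ R_L = (35.0 × 22.3)/(35.0 + 22.3) = 13.62 Ω.
Now apply the divider: V_out = 3.35 × 0.8190 = 2.744 V.
(Unloaded it would be 3.08 V; the load pulls it down.)

V_out ≈ 2.74 V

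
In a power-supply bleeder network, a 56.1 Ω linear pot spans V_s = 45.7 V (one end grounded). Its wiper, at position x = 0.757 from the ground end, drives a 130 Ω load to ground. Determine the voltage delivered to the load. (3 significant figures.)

V_out ≈ 32.1 V

The pot divides into 13.63 Ω above the wiper and 42.47 Ω below.
(x·R_p) ‖ R_L = 32.01 Ω.
V_out = 45.7 × 32.01/(13.63 + 32.01) = 32.05 V.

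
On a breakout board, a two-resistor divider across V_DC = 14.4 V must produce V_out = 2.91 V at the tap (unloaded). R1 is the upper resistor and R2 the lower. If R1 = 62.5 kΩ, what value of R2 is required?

Required fraction k = V_out/V_DC = 0.2021.
R2 = R1 · 0.2021/(1 − 0.2021) = 15.83 kΩ.

R2 ≈ 15.8 kΩ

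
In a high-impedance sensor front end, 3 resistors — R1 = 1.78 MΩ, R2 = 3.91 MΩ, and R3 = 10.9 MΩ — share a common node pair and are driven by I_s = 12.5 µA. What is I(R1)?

I ≈ 7.72 µA

ΣG = 1/1.78 + 1/3.91 + 1/10.9 = 0.9093.
Current divider: I(R1) = I_s · G_k/ΣG = 12.5 × (0.5618/0.9093) = 12.5 × 0.6178 = 7.723 µA.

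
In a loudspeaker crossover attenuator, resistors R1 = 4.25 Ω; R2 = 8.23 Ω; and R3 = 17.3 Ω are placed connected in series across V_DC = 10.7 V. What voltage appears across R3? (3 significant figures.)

ΣR = 4.25 + 8.23 + 17.3 = 29.78 Ω.
By the voltage-divider rule, V = 10.7 × 17.30/29.78 = 6.216 V.

V ≈ 6.22 V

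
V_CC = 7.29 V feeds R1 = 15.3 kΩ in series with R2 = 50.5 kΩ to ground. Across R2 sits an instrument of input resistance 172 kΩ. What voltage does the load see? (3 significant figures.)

The load sits in parallel with R2, giving an effective lower resistance R2' = R2·R_L/(R2+R_L) = 39.04 kΩ.
Then V_out = V_CC · R2'/(R1 + R2') = 7.29 × 39.04/54.34 = 5.237 V.
(Unloaded it would be 5.59 V; the load pulls it down.)

V_out ≈ 5.24 V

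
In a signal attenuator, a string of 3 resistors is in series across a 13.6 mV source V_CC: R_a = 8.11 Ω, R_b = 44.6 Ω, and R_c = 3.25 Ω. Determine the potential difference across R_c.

Series total: ΣR = 8.11 + 44.6 + 3.25 = 55.96 Ω.
V = V_CC · R/ΣR = 13.6 × 0.05808 = 0.7898 mV.

V ≈ 0.790 mV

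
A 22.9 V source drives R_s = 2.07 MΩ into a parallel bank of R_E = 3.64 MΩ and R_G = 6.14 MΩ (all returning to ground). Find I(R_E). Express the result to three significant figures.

Equivalent of the parallel group: R_p = 2.285 MΩ.
V_A by voltage divider: V_A = 22.9 × 2.285/(2.07 + 2.285) = 12.02 V.
I(R_E) = V_A / R_E = 12.02/3.64 = 3.301 µA.

I ≈ 3.30 µA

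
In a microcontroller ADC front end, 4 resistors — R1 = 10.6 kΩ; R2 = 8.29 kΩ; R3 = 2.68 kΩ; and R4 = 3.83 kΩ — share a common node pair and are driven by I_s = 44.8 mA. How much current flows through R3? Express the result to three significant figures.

Total conductance ΣG = 1/10.6 + 1/8.29 + 1/2.68 + 1/3.83 = 0.8492 (units of 1/kΩ).
R3 takes the fraction G_k/ΣG = 0.3731/0.8492 = 0.4394, so I = 44.8 × 0.4394 = 19.68 mA.

I ≈ 19.7 mA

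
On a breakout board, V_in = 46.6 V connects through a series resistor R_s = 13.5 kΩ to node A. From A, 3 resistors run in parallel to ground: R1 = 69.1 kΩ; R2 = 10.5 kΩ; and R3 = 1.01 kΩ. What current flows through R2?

I ≈ 0.280 mA

Parallel bank: R_p = 1/(1/69.1 + 1/10.5 + 1/1.01) = 0.9092 kΩ.
Node voltage V_A = V_in · R_p/(R_s + R_p) = 46.6 × 0.06310 = 2.941 V.
I(R2) = V_A / R2 = 2.941/10.5 = 0.2801 mA.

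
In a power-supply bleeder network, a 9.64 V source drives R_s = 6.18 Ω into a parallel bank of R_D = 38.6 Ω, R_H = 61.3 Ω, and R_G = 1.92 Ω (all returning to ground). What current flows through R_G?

Combine the parallel branches: R_p = (1/38.6 + 1/61.3 + 1/1.92)⁻¹ = 1.776 Ω.
V_A by voltage divider: V_A = 9.64 × 1.776/(6.18 + 1.776) = 2.152 V.
Branch current I = V_A/R_G = 2.152/1.92 = 1.121 A.

I ≈ 1.12 A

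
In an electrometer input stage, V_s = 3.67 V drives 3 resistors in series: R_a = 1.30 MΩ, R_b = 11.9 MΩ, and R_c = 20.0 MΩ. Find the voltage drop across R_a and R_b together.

V ≈ 1.46 V

Series total: ΣR = 1.30 + 11.9 + 20.0 = 33.20 MΩ.
R_{R_a..R_b} = 1.30 + 11.9 = 13.20 MΩ.
By the voltage-divider rule, V = 3.67 × 13.20/33.20 = 1.459 V.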